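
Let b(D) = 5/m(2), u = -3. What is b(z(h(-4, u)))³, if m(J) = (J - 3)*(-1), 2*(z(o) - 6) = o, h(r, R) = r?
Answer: 125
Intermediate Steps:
z(o) = 6 + o/2
m(J) = 3 - J (m(J) = (-3 + J)*(-1) = 3 - J)
b(D) = 5 (b(D) = 5/(3 - 1*2) = 5/(3 - 2) = 5/1 = 5*1 = 5)
b(z(h(-4, u)))³ = 5³ = 125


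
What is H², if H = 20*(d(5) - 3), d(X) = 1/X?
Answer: 3136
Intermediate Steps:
H = -56 (H = 20*(1/5 - 3) = 20*(⅕ - 3) = 20*(-14/5) = -56)
H² = (-56)² = 3136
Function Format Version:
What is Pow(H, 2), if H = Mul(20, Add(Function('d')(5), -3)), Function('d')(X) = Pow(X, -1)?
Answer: 3136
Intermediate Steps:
H = -56 (H = Mul(20, Add(Pow(5, -1), -3)) = Mul(20, Add(Rational(1, 5), -3)) = Mul(20, Rational(-14, 5)) = -56)
Pow(H, 2) = Pow(-56, 2) = 3136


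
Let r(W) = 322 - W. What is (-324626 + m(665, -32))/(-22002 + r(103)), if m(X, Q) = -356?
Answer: 324982/21783 ≈ 14.919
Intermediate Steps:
(-324626 + m(665, -32))/(-22002 + r(103)) = (-324626 - 356)/(-22002 + (322 - 1*103)) = -324982/(-22002 + (322 - 103)) = -324982/(-22002 + 219) = -324982/(-21783) = -324982*(-1/21783) = 324982/21783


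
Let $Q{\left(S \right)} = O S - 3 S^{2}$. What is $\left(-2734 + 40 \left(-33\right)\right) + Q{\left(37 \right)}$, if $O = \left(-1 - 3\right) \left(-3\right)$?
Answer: $-7717$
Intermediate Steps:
$O = 12$ ($O = \left(-4\right) \left(-3\right) = 12$)
$Q{\left(S \right)} = - 3 S^{2} + 12 S$ ($Q{\left(S \right)} = 12 S - 3 S^{2} = - 3 S^{2} + 12 S$)
$\left(-2734 + 40 \left(-33\right)\right) + Q{\left(37 \right)} = \left(-2734 + 40 \left(-33\right)\right) + 3 \cdot 37 \left(4 - 37\right) = \left(-2734 - 1320\right) + 3 \cdot 37 \left(4 - 37\right) = -4054 + 3 \cdot 37 \left(-33\right) = -4054 - 3663 = -7717$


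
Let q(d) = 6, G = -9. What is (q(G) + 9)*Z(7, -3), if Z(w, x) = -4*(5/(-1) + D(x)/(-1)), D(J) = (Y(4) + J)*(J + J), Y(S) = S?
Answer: -60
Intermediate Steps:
D(J) = 2*J*(4 + J) (D(J) = (4 + J)*(J + J) = (4 + J)*(2*J) = 2*J*(4 + J))
Z(w, x) = 20 + 8*x*(4 + x) (Z(w, x) = -4*(5/(-1) + (2*x*(4 + x))/(-1)) = -4*(5*(-1) + (2*x*(4 + x))*(-1)) = -4*(-5 - 2*x*(4 + x)) = 20 + 8*x*(4 + x))
(q(G) + 9)*Z(7, -3) = (6 + 9)*(20 + 8*(-3)*(4 - 3)) = 15*(20 + 8*(-3)*1) = 15*(20 - 24) = 15*(-4) = -60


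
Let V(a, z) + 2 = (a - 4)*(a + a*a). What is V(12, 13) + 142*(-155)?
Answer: -20764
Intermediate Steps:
V(a, z) = -2 + (-4 + a)*(a + a²) (V(a, z) = -2 + (a - 4)*(a + a*a) = -2 + (-4 + a)*(a + a²))
V(12, 13) + 142*(-155) = (-2 + 12³ - 4*12 - 3*12²) + 142*(-155) = (-2 + 1728 - 48 - 3*144) - 22010 = (-2 + 1728 - 48 - 432) - 22010 = 1246 - 22010 = -20764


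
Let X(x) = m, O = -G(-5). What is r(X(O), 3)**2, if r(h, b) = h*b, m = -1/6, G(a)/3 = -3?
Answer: 1/4 ≈ 0.25000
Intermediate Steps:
G(a) = -9 (G(a) = 3*(-3) = -9)
O = 9 (O = -1*(-9) = 9)
m = -1/6 (m = -1*1/6 = -1/6 ≈ -0.16667)
X(x) = -1/6
r(h, b) = b*h
r(X(O), 3)**2 = (3*(-1/6))**2 = (-1/2)**2 = 1/4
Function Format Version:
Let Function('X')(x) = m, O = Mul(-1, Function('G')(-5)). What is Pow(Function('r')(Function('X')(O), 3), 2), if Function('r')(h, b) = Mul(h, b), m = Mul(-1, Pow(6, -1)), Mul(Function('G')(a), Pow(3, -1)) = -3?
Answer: Rational(1, 4) ≈ 0.25000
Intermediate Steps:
Function('G')(a) = -9 (Function('G')(a) = Mul(3, -3) = -9)
O = 9 (O = Mul(-1, -9) = 9)
m = Rational(-1, 6) (m = Mul(-1, Rational(1, 6)) = Rational(-1, 6) ≈ -0.16667)
Function('X')(x) = Rational(-1, 6)
Function('r')(h, b) = Mul(b, h)
Pow(Function('r')(Function('X')(O), 3), 2) = Pow(Mul(3, Rational(-1, 6)), 2) = Pow(Rational(-1, 2), 2) = Rational(1, 4)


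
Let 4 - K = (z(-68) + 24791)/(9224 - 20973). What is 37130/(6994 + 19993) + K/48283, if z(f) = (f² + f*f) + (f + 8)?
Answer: 21065179057035/15309103508429 ≈ 1.3760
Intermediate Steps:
z(f) = 8 + f + 2*f² (z(f) = (f² + f²) + (8 + f) = 2*f² + (8 + f) = 8 + f + 2*f²)
K = 80975/11749 (K = 4 - ((8 - 68 + 2*(-68)²) + 24791)/(9224 - 20973) = 4 - ((8 - 68 + 2*4624) + 24791)/(-11749) = 4 - ((8 - 68 + 9248) + 24791)*(-1)/11749 = 4 - (9188 + 24791)*(-1)/11749 = 4 - 33979*(-1)/11749 = 4 - 1*(-33979/11749) = 4 + 33979/11749 = 80975/11749 ≈ 6.8921)
37130/(6994 + 19993) + K/48283 = 37130/(6994 + 19993) + (80975/11749)/48283 = 37130/26987 + (80975/11749)*(1/48283) = 37130*(1/26987) + 80975/567276967 = 37130/26987 + 80975/567276967 = 21065179057035/15309103508429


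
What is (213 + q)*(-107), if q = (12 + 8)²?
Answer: -65591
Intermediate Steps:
q = 400 (q = 20² = 400)
(213 + q)*(-107) = (213 + 400)*(-107) = 613*(-107) = -65591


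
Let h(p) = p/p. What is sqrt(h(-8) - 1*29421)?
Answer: 2*I*sqrt(7355) ≈ 171.52*I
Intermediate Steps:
h(p) = 1
sqrt(h(-8) - 1*29421) = sqrt(1 - 1*29421) = sqrt(1 - 29421) = sqrt(-29420) = 2*I*sqrt(7355)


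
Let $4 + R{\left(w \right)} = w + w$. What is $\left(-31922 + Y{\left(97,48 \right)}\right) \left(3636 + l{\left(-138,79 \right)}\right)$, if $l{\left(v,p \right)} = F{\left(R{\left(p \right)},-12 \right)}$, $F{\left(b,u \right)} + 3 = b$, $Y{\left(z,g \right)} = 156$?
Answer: $-120297842$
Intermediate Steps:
$R{\left(w \right)} = -4 + 2 w$ ($R{\left(w \right)} = -4 + \left(w + w\right) = -4 + 2 w$)
$F{\left(b,u \right)} = -3 + b$
$l{\left(v,p \right)} = -7 + 2 p$ ($l{\left(v,p \right)} = -3 + \left(-4 + 2 p\right) = -7 + 2 p$)
$\left(-31922 + Y{\left(97,48 \right)}\right) \left(3636 + l{\left(-138,79 \right)}\right) = \left(-31922 + 156\right) \left(3636 + \left(-7 + 2 \cdot 79\right)\right) = - 31766 \left(3636 + \left(-7 + 158\right)\right) = - 31766 \left(3636 + 151\right) = \left(-31766\right) 3787 = -120297842$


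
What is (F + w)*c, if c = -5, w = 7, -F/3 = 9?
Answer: 100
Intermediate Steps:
F = -27 (F = -3*9 = -27)
(F + w)*c = (-27 + 7)*(-5) = -20*(-5) = 100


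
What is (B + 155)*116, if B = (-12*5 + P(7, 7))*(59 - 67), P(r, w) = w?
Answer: 67164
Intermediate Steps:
B = 424 (B = (-12*5 + 7)*(59 - 67) = (-60 + 7)*(-8) = -53*(-8) = 424)
(B + 155)*116 = (424 + 155)*116 = 579*116 = 67164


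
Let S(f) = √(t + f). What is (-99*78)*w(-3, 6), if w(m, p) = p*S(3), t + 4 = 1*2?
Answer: -46332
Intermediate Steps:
t = -2 (t = -4 + 1*2 = -4 + 2 = -2)
S(f) = √(-2 + f)
w(m, p) = p (w(m, p) = p*√(-2 + 3) = p*√1 = p*1 = p)
(-99*78)*w(-3, 6) = -99*78*6 = -7722*6 = -46332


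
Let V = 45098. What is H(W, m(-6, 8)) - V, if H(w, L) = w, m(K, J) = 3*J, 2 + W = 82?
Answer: -45018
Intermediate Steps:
W = 80 (W = -2 + 82 = 80)
H(W, m(-6, 8)) - V = 80 - 1*45098 = 80 - 45098 = -45018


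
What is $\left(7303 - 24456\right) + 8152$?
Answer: $-9001$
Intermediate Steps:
$\left(7303 - 24456\right) + 8152 = -17153 + 8152 = -9001$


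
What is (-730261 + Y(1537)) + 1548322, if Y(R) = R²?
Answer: 3180430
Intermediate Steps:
(-730261 + Y(1537)) + 1548322 = (-730261 + 1537²) + 1548322 = (-730261 + 2362369) + 1548322 = 1632108 + 1548322 = 3180430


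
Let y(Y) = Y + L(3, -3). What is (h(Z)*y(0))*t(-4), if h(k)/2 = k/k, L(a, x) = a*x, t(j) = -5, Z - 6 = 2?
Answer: 90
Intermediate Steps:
Z = 8 (Z = 6 + 2 = 8)
h(k) = 2 (h(k) = 2*(k/k) = 2*1 = 2)
y(Y) = -9 + Y (y(Y) = Y + 3*(-3) = Y - 9 = -9 + Y)
(h(Z)*y(0))*t(-4) = (2*(-9 + 0))*(-5) = (2*(-9))*(-5) = -18*(-5) = 90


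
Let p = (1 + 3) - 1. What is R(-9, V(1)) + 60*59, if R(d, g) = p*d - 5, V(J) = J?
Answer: 3508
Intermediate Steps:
p = 3 (p = 4 - 1 = 3)
R(d, g) = -5 + 3*d (R(d, g) = 3*d - 5 = -5 + 3*d)
R(-9, V(1)) + 60*59 = (-5 + 3*(-9)) + 60*59 = (-5 - 27) + 3540 = -32 + 3540 = 3508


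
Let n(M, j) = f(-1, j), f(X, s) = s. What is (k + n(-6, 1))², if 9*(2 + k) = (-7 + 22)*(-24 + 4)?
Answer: 10609/9 ≈ 1178.8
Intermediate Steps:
n(M, j) = j
k = -106/3 (k = -2 + ((-7 + 22)*(-24 + 4))/9 = -2 + (15*(-20))/9 = -2 + (⅑)*(-300) = -2 - 100/3 = -106/3 ≈ -35.333)
(k + n(-6, 1))² = (-106/3 + 1)² = (-103/3)² = 10609/9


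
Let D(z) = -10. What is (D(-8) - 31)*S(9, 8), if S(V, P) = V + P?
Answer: -697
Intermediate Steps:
S(V, P) = P + V
(D(-8) - 31)*S(9, 8) = (-10 - 31)*(8 + 9) = -41*17 = -697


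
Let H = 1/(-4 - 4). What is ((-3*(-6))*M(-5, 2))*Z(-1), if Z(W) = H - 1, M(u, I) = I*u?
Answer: 405/2 ≈ 202.50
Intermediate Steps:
H = -1/8 (H = 1/(-8) = -1/8 ≈ -0.12500)
Z(W) = -9/8 (Z(W) = -1/8 - 1 = -9/8)
((-3*(-6))*M(-5, 2))*Z(-1) = ((-3*(-6))*(2*(-5)))*(-9/8) = (18*(-10))*(-9/8) = -180*(-9/8) = 405/2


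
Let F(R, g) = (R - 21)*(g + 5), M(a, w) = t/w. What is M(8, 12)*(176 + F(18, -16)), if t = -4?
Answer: -209/3 ≈ -69.667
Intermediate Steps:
M(a, w) = -4/w
F(R, g) = (-21 + R)*(5 + g)
M(8, 12)*(176 + F(18, -16)) = (-4/12)*(176 + (-105 - 21*(-16) + 5*18 + 18*(-16))) = (-4*1/12)*(176 + (-105 + 336 + 90 - 288)) = -(176 + 33)/3 = -⅓*209 = -209/3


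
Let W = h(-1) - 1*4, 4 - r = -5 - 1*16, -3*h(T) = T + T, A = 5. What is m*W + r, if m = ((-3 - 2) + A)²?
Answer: 25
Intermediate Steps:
h(T) = -2*T/3 (h(T) = -(T + T)/3 = -2*T/3)
r = 25 (r = 4 - (-5 - 1*16) = 4 - (-5 - 16) = 4 - 1*(-21) = 4 + 21 = 25)
m = 0 (m = ((-3 - 2) + 5)² = (-5 + 5)² = 0² = 0)
W = -10/3 (W = -⅔*(-1) - 1*4 = ⅔ - 4 = -10/3 ≈ -3.3333)
m*W + r = 0*(-10/3) + 25 = 0 + 25 = 25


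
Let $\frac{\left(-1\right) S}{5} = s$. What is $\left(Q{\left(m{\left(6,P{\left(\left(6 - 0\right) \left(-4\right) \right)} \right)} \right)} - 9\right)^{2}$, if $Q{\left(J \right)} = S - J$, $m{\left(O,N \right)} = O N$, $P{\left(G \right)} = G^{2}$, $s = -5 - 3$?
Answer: $11730625$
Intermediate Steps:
$s = -8$
$S = 40$ ($S = \left(-5\right) \left(-8\right) = 40$)
$m{\left(O,N \right)} = N O$
$Q{\left(J \right)} = 40 - J$
$\left(Q{\left(m{\left(6,P{\left(\left(6 - 0\right) \left(-4\right) \right)} \right)} \right)} - 9\right)^{2} = \left(\left(40 - \left(\left(6 - 0\right) \left(-4\right)\right)^{2} \cdot 6\right) - 9\right)^{2} = \left(\left(40 - \left(\left(6 + 0\right) \left(-4\right)\right)^{2} \cdot 6\right) - 9\right)^{2} = \left(\left(40 - \left(6 \left(-4\right)\right)^{2} \cdot 6\right) - 9\right)^{2} = \left(\left(40 - \left(-24\right)^{2} \cdot 6\right) - 9\right)^{2} = \left(\left(40 - 576 \cdot 6\right) - 9\right)^{2} = \left(\left(40 - 3456\right) - 9\right)^{2} = \left(-3416 - 9\right)^{2} = \left(-3425\right)^{2} = 11730625$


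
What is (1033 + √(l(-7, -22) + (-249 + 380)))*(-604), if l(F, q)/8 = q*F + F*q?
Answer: -623932 - 604*√2595 ≈ -6.5470e+5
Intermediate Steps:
l(F, q) = 16*F*q (l(F, q) = 8*(q*F + F*q) = 8*(F*q + F*q) = 8*(2*F*q) = 16*F*q)
(1033 + √(l(-7, -22) + (-249 + 380)))*(-604) = (1033 + √(16*(-7)*(-22) + (-249 + 380)))*(-604) = (1033 + √(2464 + 131))*(-604) = (1033 + √2595)*(-604) = -623932 - 604*√2595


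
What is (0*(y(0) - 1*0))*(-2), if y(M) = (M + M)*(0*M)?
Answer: 0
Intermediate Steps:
y(M) = 0 (y(M) = (2*M)*0 = 0)
(0*(y(0) - 1*0))*(-2) = (0*(0 - 1*0))*(-2) = (0*(0 + 0))*(-2) = (0*0)*(-2) = 0*(-2) = 0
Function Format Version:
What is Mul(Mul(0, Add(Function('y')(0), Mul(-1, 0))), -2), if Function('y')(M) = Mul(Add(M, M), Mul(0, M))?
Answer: 0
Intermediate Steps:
Function('y')(M) = 0 (Function('y')(M) = Mul(Mul(2, M), 0) = 0)
Mul(Mul(0, Add(Function('y')(0), Mul(-1, 0))), -2) = Mul(Mul(0, Add(0, Mul(-1, 0))), -2) = Mul(Mul(0, Add(0, 0)), -2) = Mul(Mul(0, 0), -2) = Mul(0, -2) = 0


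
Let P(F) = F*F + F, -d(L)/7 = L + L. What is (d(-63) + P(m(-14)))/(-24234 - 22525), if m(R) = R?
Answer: -56/2461 ≈ -0.022755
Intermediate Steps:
d(L) = -14*L (d(L) = -7*(L + L) = -14*L)
P(F) = F + F² (P(F) = F² + F = F + F²)
(d(-63) + P(m(-14)))/(-24234 - 22525) = (-14*(-63) - 14*(1 - 14))/(-24234 - 22525) = (882 - 14*(-13))/(-46759) = (882 + 182)*(-1/46759) = 1064*(-1/46759) = -56/2461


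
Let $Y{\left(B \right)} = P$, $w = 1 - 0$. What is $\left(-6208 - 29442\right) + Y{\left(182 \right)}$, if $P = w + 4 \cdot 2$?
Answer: $-35641$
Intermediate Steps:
$w = 1$ ($w = 1 + 0 = 1$)
$P = 9$ ($P = 1 + 4 \cdot 2 = 1 + 8 = 9$)
$Y{\left(B \right)} = 9$
$\left(-6208 - 29442\right) + Y{\left(182 \right)} = \left(-6208 - 29442\right) + 9 = -35650 + 9 = -35641$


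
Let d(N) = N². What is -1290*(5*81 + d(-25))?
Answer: -1328700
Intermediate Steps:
-1290*(5*81 + d(-25)) = -1290*(5*81 + (-25)²) = -1290*(405 + 625) = -1290*1030 = -1328700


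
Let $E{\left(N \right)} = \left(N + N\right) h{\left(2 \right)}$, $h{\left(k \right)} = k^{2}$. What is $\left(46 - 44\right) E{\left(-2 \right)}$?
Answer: $-32$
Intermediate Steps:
$E{\left(N \right)} = 8 N$ ($E{\left(N \right)} = \left(N + N\right) 2^{2} = 2 N 4 = 8 N$)
$\left(46 - 44\right) E{\left(-2 \right)} = \left(46 - 44\right) 8 \left(-2\right) = \left(46 - 44\right) \left(-16\right) = 2 \left(-16\right) = -32$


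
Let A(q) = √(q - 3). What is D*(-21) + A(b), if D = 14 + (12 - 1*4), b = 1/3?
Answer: -462 + 2*I*√6/3 ≈ -462.0 + 1.633*I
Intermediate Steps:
b = ⅓ (b = 1*(⅓) = ⅓ ≈ 0.33333)
A(q) = √(-3 + q)
D = 22 (D = 14 + (12 - 4) = 14 + 8 = 22)
D*(-21) + A(b) = 22*(-21) + √(-3 + ⅓) = -462 + √(-8/3) = -462 + 2*I*√6/3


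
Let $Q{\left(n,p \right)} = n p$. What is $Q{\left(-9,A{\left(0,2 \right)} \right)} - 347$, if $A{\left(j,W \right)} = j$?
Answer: $-347$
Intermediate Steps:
$Q{\left(-9,A{\left(0,2 \right)} \right)} - 347 = \left(-9\right) 0 - 347 = 0 - 347 = -347$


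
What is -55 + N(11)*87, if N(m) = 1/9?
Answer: -136/3 ≈ -45.333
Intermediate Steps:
N(m) = ⅑
-55 + N(11)*87 = -55 + (⅑)*87 = -55 + 29/3 = -136/3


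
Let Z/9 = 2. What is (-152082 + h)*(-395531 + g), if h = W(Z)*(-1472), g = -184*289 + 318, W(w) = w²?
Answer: 282041164890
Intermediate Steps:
Z = 18 (Z = 9*2 = 18)
g = -52858 (g = -53176 + 318 = -52858)
h = -476928 (h = 18²*(-1472) = 324*(-1472) = -476928)
(-152082 + h)*(-395531 + g) = (-152082 - 476928)*(-395531 - 52858) = -629010*(-448389) = 282041164890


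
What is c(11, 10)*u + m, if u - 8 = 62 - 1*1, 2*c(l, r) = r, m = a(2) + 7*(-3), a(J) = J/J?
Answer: 325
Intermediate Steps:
a(J) = 1
m = -20 (m = 1 + 7*(-3) = 1 - 21 = -20)
c(l, r) = r/2
u = 69 (u = 8 + (62 - 1*1) = 8 + (62 - 1) = 8 + 61 = 69)
c(11, 10)*u + m = ((½)*10)*69 - 20 = 5*69 - 20 = 345 - 20 = 325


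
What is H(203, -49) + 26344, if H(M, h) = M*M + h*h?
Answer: 69954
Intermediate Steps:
H(M, h) = M² + h²
H(203, -49) + 26344 = (203² + (-49)²) + 26344 = (41209 + 2401) + 26344 = 43610 + 26344 = 69954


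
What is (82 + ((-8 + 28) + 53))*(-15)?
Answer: -2325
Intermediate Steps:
(82 + ((-8 + 28) + 53))*(-15) = (82 + (20 + 53))*(-15) = (82 + 73)*(-15) = 155*(-15) = -2325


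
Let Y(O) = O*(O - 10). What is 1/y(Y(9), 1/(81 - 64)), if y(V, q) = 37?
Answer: 1/37 ≈ 0.027027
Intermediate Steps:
Y(O) = O*(-10 + O)
1/y(Y(9), 1/(81 - 64)) = 1/37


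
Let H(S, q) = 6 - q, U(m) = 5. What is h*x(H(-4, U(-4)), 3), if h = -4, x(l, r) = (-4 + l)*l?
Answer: 12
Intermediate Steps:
x(l, r) = l*(-4 + l)
h*x(H(-4, U(-4)), 3) = -4*(6 - 1*5)*(-4 + (6 - 1*5)) = -4*(6 - 5)*(-4 + (6 - 5)) = -4*(-4 + 1) = -4*(-3) = 12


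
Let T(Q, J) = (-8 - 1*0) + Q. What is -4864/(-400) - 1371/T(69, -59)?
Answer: -15731/1525 ≈ -10.315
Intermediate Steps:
T(Q, J) = -8 + Q (T(Q, J) = (-8 + 0) + Q = -8 + Q)
-4864/(-400) - 1371/T(69, -59) = -4864/(-400) - 1371/(-8 + 69) = -4864*(-1/400) - 1371/61 = 304/25 - 1371*1/61 = 304/25 - 1371/61 = -15731/1525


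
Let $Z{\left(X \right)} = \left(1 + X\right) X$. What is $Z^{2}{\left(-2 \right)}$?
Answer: $4$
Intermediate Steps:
$Z{\left(X \right)} = X \left(1 + X\right)$
$Z^{2}{\left(-2 \right)} = \left(- 2 \left(1 - 2\right)\right)^{2} = \left(\left(-2\right) \left(-1\right)\right)^{2} = 2^{2} = 4$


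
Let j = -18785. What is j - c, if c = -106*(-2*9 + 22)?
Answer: -18361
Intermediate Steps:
c = -424 (c = -106*(-18 + 22) = -106*4 = -424)
j - c = -18785 - 1*(-424) = -18785 + 424 = -18361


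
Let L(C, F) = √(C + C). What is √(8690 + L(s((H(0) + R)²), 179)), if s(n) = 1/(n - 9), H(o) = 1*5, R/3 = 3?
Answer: √(303880610 + 187*√374)/187 ≈ 93.221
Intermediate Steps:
R = 9 (R = 3*3 = 9)
H(o) = 5
s(n) = 1/(-9 + n)
L(C, F) = √2*√C (L(C, F) = √(2*C) = √2*√C)
√(8690 + L(s((H(0) + R)²), 179)) = √(8690 + √2*√(1/(-9 + (5 + 9)²))) = √(8690 + √2*√(1/(-9 + 14²))) = √(8690 + √2*√(1/(-9 + 196))) = √(8690 + √2*√(1/187)) = √(8690 + √2*(√187/187)) = √(8690 + √374/187)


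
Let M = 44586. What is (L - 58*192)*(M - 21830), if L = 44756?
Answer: 765056720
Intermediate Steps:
(L - 58*192)*(M - 21830) = (44756 - 58*192)*(44586 - 21830) = (44756 - 11136)*22756 = 33620*22756 = 765056720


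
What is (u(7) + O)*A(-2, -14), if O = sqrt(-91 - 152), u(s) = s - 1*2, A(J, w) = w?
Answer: -70 - 126*I*sqrt(3) ≈ -70.0 - 218.24*I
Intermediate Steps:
u(s) = -2 + s (u(s) = s - 2 = -2 + s)
O = 9*I*sqrt(3) (O = sqrt(-243) = 9*I*sqrt(3) ≈ 15.588*I)
(u(7) + O)*A(-2, -14) = ((-2 + 7) + 9*I*sqrt(3))*(-14) = (5 + 9*I*sqrt(3))*(-14) = -70 - 126*I*sqrt(3)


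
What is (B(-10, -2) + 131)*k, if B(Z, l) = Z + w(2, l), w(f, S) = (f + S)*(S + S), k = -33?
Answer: -3993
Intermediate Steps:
w(f, S) = 2*S*(S + f) (w(f, S) = (S + f)*(2*S) = 2*S*(S + f))
B(Z, l) = Z + 2*l*(2 + l) (B(Z, l) = Z + 2*l*(l + 2) = Z + 2*l*(2 + l))
(B(-10, -2) + 131)*k = ((-10 + 2*(-2)*(2 - 2)) + 131)*(-33) = ((-10 + 2*(-2)*0) + 131)*(-33) = ((-10 + 0) + 131)*(-33) = (-10 + 131)*(-33) = 121*(-33) = -3993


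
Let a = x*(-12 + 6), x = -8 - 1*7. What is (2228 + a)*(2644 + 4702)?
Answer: 17028028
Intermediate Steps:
x = -15 (x = -8 - 7 = -15)
a = 90 (a = -15*(-12 + 6) = -15*(-6) = 90)
(2228 + a)*(2644 + 4702) = (2228 + 90)*(2644 + 4702) = 2318*7346 = 17028028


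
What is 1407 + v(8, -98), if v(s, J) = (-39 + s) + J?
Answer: 1278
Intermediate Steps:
v(s, J) = -39 + J + s
1407 + v(8, -98) = 1407 + (-39 - 98 + 8) = 1407 - 129 = 1278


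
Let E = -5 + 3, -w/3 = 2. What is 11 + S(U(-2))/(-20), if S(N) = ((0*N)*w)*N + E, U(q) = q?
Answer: 111/10 ≈ 11.100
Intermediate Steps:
w = -6 (w = -3*2 = -6)
E = -2
S(N) = -2 (S(N) = ((0*N)*(-6))*N - 2 = (0*(-6))*N - 2 = 0*N - 2 = 0 - 2 = -2)
11 + S(U(-2))/(-20) = 11 - 2/(-20) = 11 - 2*(-1/20) = 11 + ⅒ = 111/10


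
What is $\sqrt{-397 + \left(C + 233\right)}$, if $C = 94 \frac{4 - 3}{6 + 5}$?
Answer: $\frac{3 i \sqrt{2090}}{11} \approx 12.468 i$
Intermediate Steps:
$C = \frac{94}{11}$ ($C = 94 \cdot 1 \cdot \frac{1}{11} = 94 \cdot \frac{1}{11} = \frac{94}{11} \approx 8.5455$)
$\sqrt{-397 + \left(C + 233\right)} = \sqrt{-397 + \left(\frac{94}{11} + 233\right)} = \sqrt{-397 + \frac{2657}{11}} = \sqrt{- \frac{1710}{11}} = \frac{3 i \sqrt{2090}}{11}$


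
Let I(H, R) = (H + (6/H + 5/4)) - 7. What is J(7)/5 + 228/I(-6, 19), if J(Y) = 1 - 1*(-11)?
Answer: -1316/85 ≈ -15.482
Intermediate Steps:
J(Y) = 12 (J(Y) = 1 + 11 = 12)
I(H, R) = -23/4 + H + 6/H (I(H, R) = (H + (6/H + 5*(¼))) - 7 = (H + (6/H + 5/4)) - 7 = (H + (5/4 + 6/H)) - 7 = (5/4 + H + 6/H) - 7 = -23/4 + H + 6/H)
J(7)/5 + 228/I(-6, 19) = 12/5 + 228/(-23/4 - 6 + 6/(-6)) = 12*(⅕) + 228/(-23/4 - 6 + 6*(-⅙)) = 12/5 + 228/(-23/4 - 6 - 1) = 12/5 + 228/(-51/4) = 12/5 + 228*(-4/51) = 12/5 - 304/17 = -1316/85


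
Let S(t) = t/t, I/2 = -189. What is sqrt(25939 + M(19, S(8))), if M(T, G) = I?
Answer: sqrt(25561) ≈ 159.88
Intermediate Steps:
I = -378 (I = 2*(-189) = -378)
S(t) = 1
M(T, G) = -378
sqrt(25939 + M(19, S(8))) = sqrt(25939 - 378) = sqrt(25561)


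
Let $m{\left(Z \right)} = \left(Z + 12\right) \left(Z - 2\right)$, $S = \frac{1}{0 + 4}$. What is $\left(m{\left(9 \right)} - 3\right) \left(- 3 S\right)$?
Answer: $-108$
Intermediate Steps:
$S = \frac{1}{4} \approx 0.25$
$m{\left(Z \right)} = \left(-2 + Z\right) \left(12 + Z\right)$ ($m{\left(Z \right)} = \left(12 + Z\right) \left(-2 + Z\right) = \left(-2 + Z\right) \left(12 + Z\right)$)
$\left(m{\left(9 \right)} - 3\right) \left(- 3 S\right) = \left(\left(-24 + 9^{2} + 10 \cdot 9\right) - 3\right) \left(\left(-3\right) \frac{1}{4}\right) = \left(\left(-24 + 81 + 90\right) - 3\right) \left(- \frac{3}{4}\right) = \left(147 - 3\right) \left(- \frac{3}{4}\right) = 144 \left(- \frac{3}{4}\right) = -108$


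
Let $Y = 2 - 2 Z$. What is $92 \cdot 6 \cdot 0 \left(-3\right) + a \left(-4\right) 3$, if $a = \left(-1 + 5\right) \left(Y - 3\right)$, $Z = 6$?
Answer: $624$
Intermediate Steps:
$Y = -10$ ($Y = 2 - 12 = -10$)
$a = -52$ ($a = \left(-1 + 5\right) \left(-10 - 3\right) = 4 \left(-13\right) = -52$)
$92 \cdot 6 \cdot 0 \left(-3\right) + a \left(-4\right) 3 = 92 \cdot 6 \cdot 0 \left(-3\right) + \left(-52\right) \left(-4\right) 3 = 92 \cdot 0 \left(-3\right) + 208 \cdot 3 = 92 \cdot 0 + 624 = 0 + 624 = 624$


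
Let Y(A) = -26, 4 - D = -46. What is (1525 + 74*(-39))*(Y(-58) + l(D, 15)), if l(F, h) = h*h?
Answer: -270839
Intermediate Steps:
D = 50 (D = 4 - 1*(-46) = 4 + 46 = 50)
l(F, h) = h**2
(1525 + 74*(-39))*(Y(-58) + l(D, 15)) = (1525 + 74*(-39))*(-26 + 15**2) = (1525 - 2886)*(-26 + 225) = -1361*199 = -270839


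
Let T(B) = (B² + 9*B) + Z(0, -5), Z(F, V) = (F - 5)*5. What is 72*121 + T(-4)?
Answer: 8667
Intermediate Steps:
Z(F, V) = -25 + 5*F (Z(F, V) = (-5 + F)*5 = -25 + 5*F)
T(B) = -25 + B² + 9*B (T(B) = (B² + 9*B) + (-25 + 5*0) = (B² + 9*B) + (-25 + 0) = (B² + 9*B) - 25 = -25 + B² + 9*B)
72*121 + T(-4) = 72*121 + (-25 + (-4)² + 9*(-4)) = 8712 + (-25 + 16 - 36) = 8712 - 45 = 8667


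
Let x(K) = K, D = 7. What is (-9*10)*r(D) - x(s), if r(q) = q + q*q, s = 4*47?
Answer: -5228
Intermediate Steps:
s = 188
r(q) = q + q²
(-9*10)*r(D) - x(s) = (-9*10)*(7*(1 + 7)) - 1*188 = -630*8 - 188 = -90*56 - 188 = -5040 - 188 = -5228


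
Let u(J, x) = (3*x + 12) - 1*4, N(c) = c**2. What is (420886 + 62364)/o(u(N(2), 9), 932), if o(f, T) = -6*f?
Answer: -48325/21 ≈ -2301.2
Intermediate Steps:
u(J, x) = 8 + 3*x (u(J, x) = (12 + 3*x) - 4 = 8 + 3*x)
(420886 + 62364)/o(u(N(2), 9), 932) = (420886 + 62364)/((-6*(8 + 3*9))) = 483250/((-6*(8 + 27))) = 483250/((-6*35)) = 483250/(-210) = 483250*(-1/210) = -48325/21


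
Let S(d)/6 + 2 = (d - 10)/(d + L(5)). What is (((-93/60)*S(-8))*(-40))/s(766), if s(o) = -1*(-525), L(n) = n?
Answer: 496/175 ≈ 2.8343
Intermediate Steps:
S(d) = -12 + 6*(-10 + d)/(5 + d) (S(d) = -12 + 6*((d - 10)/(d + 5)) = -12 + 6*((-10 + d)/(5 + d)) = -12 + 6*(-10 + d)/(5 + d))
s(o) = 525
(((-93/60)*S(-8))*(-40))/s(766) = (((-93/60)*(6*(-20 - 1*(-8))/(5 - 8)))*(-40))/525 = (((-93*1/60)*(6*(-20 + 8)/(-3)))*(-40))*(1/525) = (-93*(-1)*(-12)/(10*3)*(-40))*(1/525) = (-31/20*24*(-40))*(1/525) = -186/5*(-40)*(1/525) = 1488*(1/525) = 496/175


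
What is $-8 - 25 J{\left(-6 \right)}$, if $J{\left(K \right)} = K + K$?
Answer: $292$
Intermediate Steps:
$J{\left(K \right)} = 2 K$
$-8 - 25 J{\left(-6 \right)} = -8 - 25 \cdot 2 \left(-6\right) = -8 - -300 = -8 + 300 = 292$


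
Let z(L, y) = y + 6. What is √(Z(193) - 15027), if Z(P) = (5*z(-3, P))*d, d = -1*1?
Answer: I*√16022 ≈ 126.58*I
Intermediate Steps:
z(L, y) = 6 + y
d = -1
Z(P) = -30 - 5*P (Z(P) = (5*(6 + P))*(-1) = (30 + 5*P)*(-1) = -30 - 5*P)
√(Z(193) - 15027) = √((-30 - 5*193) - 15027) = √((-30 - 965) - 15027) = √(-995 - 15027) = √(-16022) = I*√16022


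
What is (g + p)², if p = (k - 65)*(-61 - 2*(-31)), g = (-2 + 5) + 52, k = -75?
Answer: 7225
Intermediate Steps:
g = 55 (g = 3 + 52 = 55)
p = -140 (p = (-75 - 65)*(-61 - 2*(-31)) = -140*(-61 + 62) = -140*1 = -140)
(g + p)² = (55 - 140)² = (-85)² = 7225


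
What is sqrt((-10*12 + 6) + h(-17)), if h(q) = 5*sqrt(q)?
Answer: sqrt(-114 + 5*I*sqrt(17)) ≈ 0.96152 + 10.72*I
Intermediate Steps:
sqrt((-10*12 + 6) + h(-17)) = sqrt((-10*12 + 6) + 5*sqrt(-17)) = sqrt((-120 + 6) + 5*(I*sqrt(17))) = sqrt(-114 + 5*I*sqrt(17))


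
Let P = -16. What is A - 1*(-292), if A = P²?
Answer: 548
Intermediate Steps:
A = 256 (A = (-16)² = 256)
A - 1*(-292) = 256 - 1*(-292) = 256 + 292 = 548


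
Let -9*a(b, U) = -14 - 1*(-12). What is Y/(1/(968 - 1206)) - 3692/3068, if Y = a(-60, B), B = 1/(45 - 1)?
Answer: -28723/531 ≈ -54.092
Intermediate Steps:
B = 1/44 ≈ 0.022727
a(b, U) = 2/9 (a(b, U) = -(-14 - 1*(-12))/9 = -(-14 + 12)/9 = -⅑*(-2) = 2/9)
Y = 2/9 ≈ 0.22222
Y/(1/(968 - 1206)) - 3692/3068 = 2/(9*(1/(968 - 1206))) - 3692/3068 = 2/(9*(1/(-238))) - 3692*1/3068 = 2/(9*(-1/238)) - 71/59 = (2/9)*(-238) - 71/59 = -476/9 - 71/59 = -28723/531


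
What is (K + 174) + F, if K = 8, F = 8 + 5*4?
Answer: 210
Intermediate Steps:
F = 28 (F = 8 + 20 = 28)
(K + 174) + F = (8 + 174) + 28 = 182 + 28 = 210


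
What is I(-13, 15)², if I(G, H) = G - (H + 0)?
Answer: 784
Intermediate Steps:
I(G, H) = G - H
I(-13, 15)² = (-13 - 1*15)² = (-13 - 15)² = (-28)² = 784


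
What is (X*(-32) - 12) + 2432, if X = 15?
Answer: 1940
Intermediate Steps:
(X*(-32) - 12) + 2432 = (15*(-32) - 12) + 2432 = (-480 - 12) + 2432 = -492 + 2432 = 1940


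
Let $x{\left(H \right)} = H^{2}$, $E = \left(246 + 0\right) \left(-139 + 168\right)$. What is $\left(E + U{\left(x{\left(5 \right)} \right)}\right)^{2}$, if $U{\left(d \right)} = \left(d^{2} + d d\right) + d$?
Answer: $70711281$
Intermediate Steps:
$E = 7134$ ($E = 246 \cdot 29 = 7134$)
$U{\left(d \right)} = d + 2 d^{2}$ ($U{\left(d \right)} = \left(d^{2} + d^{2}\right) + d = 2 d^{2} + d = d + 2 d^{2}$)
$\left(E + U{\left(x{\left(5 \right)} \right)}\right)^{2} = \left(7134 + 5^{2} \left(1 + 2 \cdot 5^{2}\right)\right)^{2} = \left(7134 + 25 \left(1 + 2 \cdot 25\right)\right)^{2} = \left(7134 + 25 \left(1 + 50\right)\right)^{2} = \left(7134 + 25 \cdot 51\right)^{2} = \left(7134 + 1275\right)^{2} = 8409^{2} = 70711281$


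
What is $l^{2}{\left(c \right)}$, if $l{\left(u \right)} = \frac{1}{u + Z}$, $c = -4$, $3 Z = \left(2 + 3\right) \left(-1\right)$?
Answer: $\frac{9}{289} \approx 0.031142$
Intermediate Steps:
$Z = - \frac{5}{3}$ ($Z = \frac{\left(2 + 3\right) \left(-1\right)}{3} = \frac{5 \left(-1\right)}{3} = \frac{1}{3} \left(-5\right) = - \frac{5}{3} \approx -1.6667$)
$l{\left(u \right)} = \frac{1}{- \frac{5}{3} + u}$ ($l{\left(u \right)} = \frac{1}{u - \frac{5}{3}} = \frac{1}{- \frac{5}{3} + u}$)
$l^{2}{\left(c \right)} = \left(\frac{3}{-5 + 3 \left(-4\right)}\right)^{2} = \left(\frac{3}{-5 - 12}\right)^{2} = \left(\frac{3}{-17}\right)^{2} = \left(3 \left(- \frac{1}{17}\right)\right)^{2} = \left(- \frac{3}{17}\right)^{2} = \frac{9}{289}$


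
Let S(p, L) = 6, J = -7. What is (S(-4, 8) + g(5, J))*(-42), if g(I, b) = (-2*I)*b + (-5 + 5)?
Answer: -3192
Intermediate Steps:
g(I, b) = -2*I*b (g(I, b) = -2*I*b + 0 = -2*I*b)
(S(-4, 8) + g(5, J))*(-42) = (6 - 2*5*(-7))*(-42) = (6 + 70)*(-42) = 76*(-42) = -3192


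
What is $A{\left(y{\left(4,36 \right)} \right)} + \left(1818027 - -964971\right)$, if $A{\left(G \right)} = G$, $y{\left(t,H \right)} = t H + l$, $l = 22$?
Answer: $2783164$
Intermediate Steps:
$y{\left(t,H \right)} = 22 + H t$ ($y{\left(t,H \right)} = t H + 22 = H t + 22 = 22 + H t$)
$A{\left(y{\left(4,36 \right)} \right)} + \left(1818027 - -964971\right) = \left(22 + 36 \cdot 4\right) + \left(1818027 - -964971\right) = \left(22 + 144\right) + \left(1818027 + 964971\right) = 166 + 2782998 = 2783164$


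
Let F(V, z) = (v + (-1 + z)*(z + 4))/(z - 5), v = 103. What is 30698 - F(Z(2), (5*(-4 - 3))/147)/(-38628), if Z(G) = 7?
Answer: 2739203371271/89230680 ≈ 30698.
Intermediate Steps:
F(V, z) = (103 + (-1 + z)*(4 + z))/(-5 + z) (F(V, z) = (103 + (-1 + z)*(z + 4))/(z - 5) = (103 + (-1 + z)*(4 + z))/(-5 + z))
30698 - F(Z(2), (5*(-4 - 3))/147)/(-38628) = 30698 - (99 + ((5*(-4 - 3))/147)² + 3*((5*(-4 - 3))/147))/(-5 + (5*(-4 - 3))/147)/(-38628) = 30698 - (99 + ((5*(-7))*(1/147))² + 3*((5*(-7))*(1/147)))/(-5 + (5*(-7))*(1/147))*(-1)/38628 = 30698 - (99 + (-35*1/147)² + 3*(-35*1/147))/(-5 - 35*1/147)*(-1)/38628 = 30698 - (99 + (-5/21)² + 3*(-5/21))/(-5 - 5/21)*(-1)/38628 = 30698 - (99 + 25/441 - 5/7)/(-110/21)*(-1)/38628 = 30698 - (-21/110*43369/441)*(-1)/38628 = 30698 - (-43369)*(-1)/(2310*38628) = 30698 - 1*43369/89230680 = 30698 - 43369/89230680 = 2739203371271/89230680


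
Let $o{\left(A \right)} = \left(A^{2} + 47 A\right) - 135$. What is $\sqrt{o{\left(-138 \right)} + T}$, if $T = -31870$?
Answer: $i \sqrt{19447} \approx 139.45 i$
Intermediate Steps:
$o{\left(A \right)} = -135 + A^{2} + 47 A$
$\sqrt{o{\left(-138 \right)} + T} = \sqrt{\left(-135 + \left(-138\right)^{2} + 47 \left(-138\right)\right) - 31870} = \sqrt{\left(-135 + 19044 - 6486\right) - 31870} = \sqrt{12423 - 31870} = \sqrt{-19447} = i \sqrt{19447}$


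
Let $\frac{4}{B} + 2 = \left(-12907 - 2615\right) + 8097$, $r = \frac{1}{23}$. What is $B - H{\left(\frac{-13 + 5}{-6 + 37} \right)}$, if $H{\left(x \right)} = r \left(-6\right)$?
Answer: $\frac{44470}{170821} \approx 0.26033$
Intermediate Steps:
$r = \frac{1}{23} \approx 0.043478$
$H{\left(x \right)} = - \frac{6}{23}$ ($H{\left(x \right)} = \frac{1}{23} \left(-6\right) = - \frac{6}{23}$)
$B = - \frac{4}{7427}$ ($B = \frac{4}{-2 + \left(\left(-12907 - 2615\right) + 8097\right)} = \frac{4}{-2 + \left(-15522 + 8097\right)} = \frac{4}{-2 - 7425} = \frac{4}{-7427} = 4 \left(- \frac{1}{7427}\right) = - \frac{4}{7427} \approx -0.00053858$)
$B - H{\left(\frac{-13 + 5}{-6 + 37} \right)} = - \frac{4}{7427} - - \frac{6}{23} = - \frac{4}{7427} + \frac{6}{23} = \frac{44470}{170821}$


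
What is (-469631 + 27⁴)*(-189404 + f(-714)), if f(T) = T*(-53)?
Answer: -9368047220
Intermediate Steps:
f(T) = -53*T
(-469631 + 27⁴)*(-189404 + f(-714)) = (-469631 + 27⁴)*(-189404 - 53*(-714)) = (-469631 + 531441)*(-189404 + 37842) = 61810*(-151562) = -9368047220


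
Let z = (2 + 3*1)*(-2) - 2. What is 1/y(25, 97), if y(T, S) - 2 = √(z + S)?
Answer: -2/81 + √85/81 ≈ 0.089130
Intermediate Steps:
z = -12 (z = (2 + 3)*(-2) - 2 = 5*(-2) - 2 = -10 - 2 = -12)
y(T, S) = 2 + √(-12 + S)
1/y(25, 97) = 1/(2 + √(-12 + 97)) = 1/(2 + √85)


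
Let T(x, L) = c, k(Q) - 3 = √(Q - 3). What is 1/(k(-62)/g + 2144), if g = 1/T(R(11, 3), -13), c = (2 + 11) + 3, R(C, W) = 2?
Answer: 137/301344 - I*√65/301344 ≈ 0.00045463 - 2.6754e-5*I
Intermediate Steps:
k(Q) = 3 + √(-3 + Q) (k(Q) = 3 + √(Q - 3) = 3 + √(-3 + Q))
c = 16 (c = 13 + 3 = 16)
T(x, L) = 16
g = 1/16 ≈ 0.062500
1/(k(-62)/g + 2144) = 1/((3 + √(-3 - 62))/(1/16) + 2144) = 1/((3 + √(-65))*16 + 2144) = 1/((3 + I*√65)*16 + 2144) = 1/((48 + 16*I*√65) + 2144) = 1/(2192 + 16*I*√65)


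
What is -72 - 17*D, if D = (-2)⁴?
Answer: -344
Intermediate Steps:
D = 16
-72 - 17*D = -72 - 17*16 = -72 - 272 = -344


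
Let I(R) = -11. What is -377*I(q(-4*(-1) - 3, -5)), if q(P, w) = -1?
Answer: 4147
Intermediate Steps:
-377*I(q(-4*(-1) - 3, -5)) = -377*(-11) = 4147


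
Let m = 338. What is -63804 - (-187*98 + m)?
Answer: -45816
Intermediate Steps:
-63804 - (-187*98 + m) = -63804 - (-187*98 + 338) = -63804 - (-18326 + 338) = -63804 - 1*(-17988) = -63804 + 17988 = -45816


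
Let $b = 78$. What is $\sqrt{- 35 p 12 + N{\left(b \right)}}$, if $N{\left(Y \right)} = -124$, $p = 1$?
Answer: $4 i \sqrt{34} \approx 23.324 i$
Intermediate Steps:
$\sqrt{- 35 p 12 + N{\left(b \right)}} = \sqrt{\left(-35\right) 1 \cdot 12 - 124} = \sqrt{\left(-35\right) 12 - 124} = \sqrt{-420 - 124} = \sqrt{-544} = 4 i \sqrt{34}$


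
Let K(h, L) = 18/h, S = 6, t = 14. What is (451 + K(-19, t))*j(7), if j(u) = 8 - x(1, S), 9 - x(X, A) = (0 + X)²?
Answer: 0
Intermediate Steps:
x(X, A) = 9 - X² (x(X, A) = 9 - (0 + X)² = 9 - X²)
j(u) = 0 (j(u) = 8 - (9 - 1*1²) = 8 - (9 - 1*1) = 8 - (9 - 1) = 8 - 1*8 = 8 - 8 = 0)
(451 + K(-19, t))*j(7) = (451 + 18/(-19))*0 = (451 + 18*(-1/19))*0 = (451 - 18/19)*0 = (8551/19)*0 = 0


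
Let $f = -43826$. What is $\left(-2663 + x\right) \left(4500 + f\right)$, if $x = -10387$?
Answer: $513204300$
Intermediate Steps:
$\left(-2663 + x\right) \left(4500 + f\right) = \left(-2663 - 10387\right) \left(4500 - 43826\right) = \left(-13050\right) \left(-39326\right) = 513204300$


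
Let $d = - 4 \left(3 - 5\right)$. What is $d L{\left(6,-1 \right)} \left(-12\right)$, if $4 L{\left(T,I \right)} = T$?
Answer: $-144$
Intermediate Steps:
$d = 8$ ($d = \left(-4\right) \left(-2\right) = 8$)
$L{\left(T,I \right)} = \frac{T}{4}$
$d L{\left(6,-1 \right)} \left(-12\right) = 8 \cdot \frac{1}{4} \cdot 6 \left(-12\right) = 8 \cdot \frac{3}{2} \left(-12\right) = 12 \left(-12\right) = -144$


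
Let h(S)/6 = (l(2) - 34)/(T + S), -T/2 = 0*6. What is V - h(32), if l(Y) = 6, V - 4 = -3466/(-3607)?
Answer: 147323/14428 ≈ 10.211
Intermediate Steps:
V = 17894/3607 (V = 4 - 3466/(-3607) = 4 - 3466*(-1/3607) = 4 + 3466/3607 = 17894/3607 ≈ 4.9609)
T = 0 (T = -0*6 = -2*0 = 0)
h(S) = -168/S (h(S) = 6*((6 - 34)/(0 + S)) = 6*(-28/S) = -168/S)
V - h(32) = 17894/3607 - (-168)/32 = 17894/3607 - 1*(-21/4) = 17894/3607 + 21/4 = 147323/14428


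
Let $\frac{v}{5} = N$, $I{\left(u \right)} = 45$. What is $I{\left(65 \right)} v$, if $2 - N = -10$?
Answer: $2700$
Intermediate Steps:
$N = 12$ ($N = 2 - -10 = 2 + 10 = 12$)
$v = 60$ ($v = 5 \cdot 12 = 60$)
$I{\left(65 \right)} v = 45 \cdot 60 = 2700$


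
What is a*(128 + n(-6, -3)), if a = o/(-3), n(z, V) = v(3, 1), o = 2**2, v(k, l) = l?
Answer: -172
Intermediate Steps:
o = 4
n(z, V) = 1
a = -4/3 (a = 4/(-3) = 4*(-1/3) = -4/3 ≈ -1.3333)
a*(128 + n(-6, -3)) = -4*(128 + 1)/3 = -4/3*129 = -172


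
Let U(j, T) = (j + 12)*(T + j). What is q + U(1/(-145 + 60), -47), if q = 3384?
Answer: 20377476/7225 ≈ 2820.4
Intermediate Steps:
U(j, T) = (12 + j)*(T + j)
q + U(1/(-145 + 60), -47) = 3384 + ((1/(-145 + 60))² + 12*(-47) + 12/(-145 + 60) - 47/(-145 + 60)) = 3384 + ((1/(-85))² - 564 + 12/(-85) - 47/(-85)) = 3384 + ((-1/85)² - 564 + 12*(-1/85) - 47*(-1/85)) = 3384 + (1/7225 - 564 - 12/85 + 47/85) = 3384 - 4071924/7225 = 20377476/7225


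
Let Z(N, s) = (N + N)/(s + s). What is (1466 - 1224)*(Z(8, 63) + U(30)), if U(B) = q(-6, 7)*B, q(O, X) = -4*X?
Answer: -12804704/63 ≈ -2.0325e+5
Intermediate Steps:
Z(N, s) = N/s (Z(N, s) = (2*N)/((2*s)) = (2*N)*(1/(2*s)) = N/s)
U(B) = -28*B (U(B) = (-4*7)*B = -28*B)
(1466 - 1224)*(Z(8, 63) + U(30)) = (1466 - 1224)*(8/63 - 28*30) = 242*(8*(1/63) - 840) = 242*(8/63 - 840) = 242*(-52912/63) = -12804704/63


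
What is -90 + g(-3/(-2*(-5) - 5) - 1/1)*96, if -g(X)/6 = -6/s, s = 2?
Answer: 1638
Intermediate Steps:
g(X) = 18 (g(X) = -(-36)/2 = -6*(-3) = 18)
-90 + g(-3/(-2*(-5) - 5) - 1/1)*96 = -90 + 18*96 = -90 + 1728 = 1638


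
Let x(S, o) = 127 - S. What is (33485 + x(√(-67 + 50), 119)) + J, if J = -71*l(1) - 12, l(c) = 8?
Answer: 33032 - I*√17 ≈ 33032.0 - 4.1231*I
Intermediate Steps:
J = -580 (J = -71*8 - 12 = -568 - 12 = -580)
(33485 + x(√(-67 + 50), 119)) + J = (33485 + (127 - √(-67 + 50))) - 580 = (33485 + (127 - √(-17))) - 580 = (33485 + (127 - I*√17)) - 580 = (33612 - I*√17) - 580 = 33032 - I*√17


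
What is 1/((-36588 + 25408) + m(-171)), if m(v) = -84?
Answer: -1/11264 ≈ -8.8778e-5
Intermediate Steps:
1/((-36588 + 25408) + m(-171)) = 1/((-36588 + 25408) - 84) = 1/(-11180 - 84) = 1/(-11264) = -1/11264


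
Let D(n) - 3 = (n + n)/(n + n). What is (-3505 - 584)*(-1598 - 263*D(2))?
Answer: 10835850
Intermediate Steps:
D(n) = 4 (D(n) = 3 + (n + n)/(n + n) = 3 + (2*n)/((2*n)) = 3 + (2*n)*(1/(2*n)) = 3 + 1 = 4)
(-3505 - 584)*(-1598 - 263*D(2)) = (-3505 - 584)*(-1598 - 263*4) = -4089*(-1598 - 1052) = -4089*(-2650) = 10835850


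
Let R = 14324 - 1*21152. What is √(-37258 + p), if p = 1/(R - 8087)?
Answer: 7*I*√169149210285/14915 ≈ 193.02*I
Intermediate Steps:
R = -6828 (R = 14324 - 21152 = -6828)
p = -1/14915 (p = 1/(-6828 - 8087) = 1/(-14915) = -1/14915 ≈ -6.7047e-5)
√(-37258 + p) = √(-37258 - 1/14915) = √(-555703071/14915) = 7*I*√169149210285/14915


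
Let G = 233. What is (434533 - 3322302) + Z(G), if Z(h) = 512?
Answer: -2887257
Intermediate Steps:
(434533 - 3322302) + Z(G) = (434533 - 3322302) + 512 = -2887769 + 512 = -2887257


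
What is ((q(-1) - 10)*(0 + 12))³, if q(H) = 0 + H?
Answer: -2299968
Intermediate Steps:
q(H) = H
((q(-1) - 10)*(0 + 12))³ = ((-1 - 10)*(0 + 12))³ = (-11*12)³ = (-132)³ = -2299968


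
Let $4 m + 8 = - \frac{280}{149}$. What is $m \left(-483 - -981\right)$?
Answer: $- \frac{183264}{149} \approx -1230.0$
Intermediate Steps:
$m = - \frac{368}{149}$ ($m = -2 + \frac{\left(-280\right) \frac{1}{149}}{4} = -2 + \frac{1}{4} \left(- \frac{280}{149}\right) = -2 - \frac{70}{149} = - \frac{368}{149} \approx -2.4698$)
$m \left(-483 - -981\right) = - \frac{368 \left(-483 - -981\right)}{149} = - \frac{368 \left(-483 + 981\right)}{149} = \left(- \frac{368}{149}\right) 498 = - \frac{183264}{149}$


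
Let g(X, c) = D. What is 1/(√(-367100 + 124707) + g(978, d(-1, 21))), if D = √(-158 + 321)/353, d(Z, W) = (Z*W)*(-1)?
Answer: 353/(√163 + 353*I*√242393) ≈ 1.4921e-7 - 0.0020311*I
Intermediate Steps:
d(Z, W) = -W*Z (d(Z, W) = (W*Z)*(-1) = -W*Z)
D = √163/353 (D = √163*(1/353) = √163/353 ≈ 0.036168)
g(X, c) = √163/353
1/(√(-367100 + 124707) + g(978, d(-1, 21))) = 1/(√(-367100 + 124707) + √163/353) = 1/(√(-242393) + √163/353) = 1/(I*√242393 + √163/353) = 1/(√163/353 + I*√242393)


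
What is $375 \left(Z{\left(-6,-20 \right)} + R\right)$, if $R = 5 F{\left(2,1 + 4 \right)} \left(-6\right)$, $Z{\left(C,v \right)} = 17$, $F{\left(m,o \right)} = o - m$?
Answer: $-27375$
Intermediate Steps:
$R = -90$ ($R = 5 \left(\left(1 + 4\right) - 2\right) \left(-6\right) = 5 \left(5 - 2\right) \left(-6\right) = 5 \cdot 3 \left(-6\right) = 15 \left(-6\right) = -90$)
$375 \left(Z{\left(-6,-20 \right)} + R\right) = 375 \left(17 - 90\right) = 375 \left(-73\right) = -27375$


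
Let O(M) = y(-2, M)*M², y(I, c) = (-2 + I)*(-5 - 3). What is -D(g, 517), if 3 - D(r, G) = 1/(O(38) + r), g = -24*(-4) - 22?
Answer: -138845/46282 ≈ -3.0000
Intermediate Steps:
y(I, c) = 16 - 8*I (y(I, c) = (-2 + I)*(-8) = 16 - 8*I)
g = 74 (g = 96 - 22 = 74)
O(M) = 32*M² (O(M) = (16 - 8*(-2))*M² = (16 + 16)*M² = 32*M²)
D(r, G) = 3 - 1/(46208 + r) (D(r, G) = 3 - 1/(32*38² + r) = 3 - 1/(32*1444 + r) = 3 - 1/(46208 + r))
-D(g, 517) = -(138623 + 3*74)/(46208 + 74) = -(138623 + 222)/46282 = -138845/46282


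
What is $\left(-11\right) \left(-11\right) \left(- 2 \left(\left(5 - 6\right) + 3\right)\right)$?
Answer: $-484$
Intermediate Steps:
$\left(-11\right) \left(-11\right) \left(- 2 \left(\left(5 - 6\right) + 3\right)\right) = 121 \left(- 2 \left(\left(5 - 6\right) + 3\right)\right) = 121 \left(- 2 \left(-1 + 3\right)\right) = 121 \left(\left(-2\right) 2\right) = 121 \left(-4\right) = -484$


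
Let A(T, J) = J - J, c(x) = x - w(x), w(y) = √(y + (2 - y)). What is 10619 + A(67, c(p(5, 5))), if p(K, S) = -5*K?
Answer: 10619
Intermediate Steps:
w(y) = √2
c(x) = x - √2
A(T, J) = 0
10619 + A(67, c(p(5, 5))) = 10619 + 0 = 10619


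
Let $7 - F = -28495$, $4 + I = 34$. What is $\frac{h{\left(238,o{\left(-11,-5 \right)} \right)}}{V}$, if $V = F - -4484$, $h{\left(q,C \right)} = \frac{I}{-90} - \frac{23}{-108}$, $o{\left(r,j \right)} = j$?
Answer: $- \frac{13}{3562488} \approx -3.6491 \cdot 10^{-6}$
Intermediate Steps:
$I = 30$ ($I = -4 + 34 = 30$)
$F = 28502$ ($F = 7 - -28495 = 7 + 28495 = 28502$)
$h{\left(q,C \right)} = - \frac{13}{108}$ ($h{\left(q,C \right)} = \frac{30}{-90} - \frac{23}{-108} = 30 \left(- \frac{1}{90}\right) - - \frac{23}{108} = - \frac{1}{3} + \frac{23}{108} = - \frac{13}{108}$)
$V = 32986$ ($V = 28502 - -4484 = 28502 + 4484 = 32986$)
$\frac{h{\left(238,o{\left(-11,-5 \right)} \right)}}{V} = - \frac{13}{108 \cdot 32986} = \left(- \frac{13}{108}\right) \frac{1}{32986} = - \frac{13}{3562488}$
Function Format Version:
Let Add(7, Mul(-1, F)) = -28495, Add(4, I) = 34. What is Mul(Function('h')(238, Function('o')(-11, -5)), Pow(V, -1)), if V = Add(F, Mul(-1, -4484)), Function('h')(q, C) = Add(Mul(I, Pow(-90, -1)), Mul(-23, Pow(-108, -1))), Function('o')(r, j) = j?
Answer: Rational(-13, 3562488) ≈ -3.6491e-6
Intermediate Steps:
I = 30 (I = Add(-4, 34) = 30)
F = 28502 (F = Add(7, Mul(-1, -28495)) = Add(7, 28495) = 28502)
Function('h')(q, C) = Rational(-13, 108) (Function('h')(q, C) = Add(Mul(30, Pow(-90, -1)), Mul(-23, Pow(-108, -1))) = Add(Mul(30, Rational(-1, 90)), Mul(-23, Rational(-1, 108))) = Add(Rational(-1, 3), Rational(23, 108)) = Rational(-13, 108))
V = 32986 (V = Add(28502, Mul(-1, -4484)) = Add(28502, 4484) = 32986)
Mul(Function('h')(238, Function('o')(-11, -5)), Pow(V, -1)) = Mul(Rational(-13, 108), Pow(32986, -1)) = Mul(Rational(-13, 108), Rational(1, 32986)) = Rational(-13, 3562488)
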